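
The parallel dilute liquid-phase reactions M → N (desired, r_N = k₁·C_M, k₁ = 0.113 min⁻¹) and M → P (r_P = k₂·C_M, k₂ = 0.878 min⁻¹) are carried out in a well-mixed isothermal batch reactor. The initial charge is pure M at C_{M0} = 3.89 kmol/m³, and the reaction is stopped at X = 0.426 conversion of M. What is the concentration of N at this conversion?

0.189 kmol/m³

C_M = C_{M0}(1−X) = 2.233 kmol/m³.
Both paths are first order in M, so the instantaneous fraction to N is constant: dC_N/d(−C_M) = k₁/(k₁+k₂) = 0.1140.
C_N = 0.1140·(C_{M0}−C_M) = 0.1140×1.657 = 0.189 kmol/m³.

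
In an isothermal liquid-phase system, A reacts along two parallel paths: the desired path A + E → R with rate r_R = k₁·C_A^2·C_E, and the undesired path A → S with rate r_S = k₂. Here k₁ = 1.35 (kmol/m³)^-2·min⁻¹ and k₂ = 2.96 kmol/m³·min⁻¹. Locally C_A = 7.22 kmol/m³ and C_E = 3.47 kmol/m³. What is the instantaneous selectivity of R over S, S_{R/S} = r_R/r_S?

82.5

S_{R/S} = r_R/r_S = (k₁·C_A^2·C_E)/(k₂) = (k₁/k₂)·C_A^2·C_E.
= (1.35×7.220^2×3.470) / (2.96) = 244.2/2.960 = 82.5.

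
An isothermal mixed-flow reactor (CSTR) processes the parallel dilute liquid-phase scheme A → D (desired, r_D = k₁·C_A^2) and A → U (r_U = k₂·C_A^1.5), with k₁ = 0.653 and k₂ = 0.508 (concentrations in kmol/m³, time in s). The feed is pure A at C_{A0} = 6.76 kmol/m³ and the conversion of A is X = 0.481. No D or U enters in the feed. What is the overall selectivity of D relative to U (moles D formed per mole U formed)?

2.41

Exit C_A = C_{A0}(1−X) = 6.76×0.519 = 3.508 kmol/m³.
A CSTR operates uniformly at the exit composition, giving r_D = 8.038 and r_U = 3.338 (each k·C_A^n at C_A = 3.508).
Overall selectivity = C_D/C_U = r_Dτ/(r_Uτ) = r_D/r_U = 2.41.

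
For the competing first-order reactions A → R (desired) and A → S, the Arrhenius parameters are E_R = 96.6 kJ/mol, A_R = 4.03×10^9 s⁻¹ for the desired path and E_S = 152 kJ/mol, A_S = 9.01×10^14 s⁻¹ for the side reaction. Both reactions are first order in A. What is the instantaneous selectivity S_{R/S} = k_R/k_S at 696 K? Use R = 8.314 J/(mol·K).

Since both paths have the same order in A, the concentration cancels and S_{R/S} = k_R/k_S = (A_R/A_S)·exp[(E_S−E_R)/(RT)].
(E_S−E_R)/(RT) = (152−96.6)×10³/(8.314×696) = 55400/5787 = 9.574.
k_R/k_S = (4.03×10^9/9.01×10^14)·exp(9.574) = 4.473×10^-6 × 14385 = 0.0643.

0.0643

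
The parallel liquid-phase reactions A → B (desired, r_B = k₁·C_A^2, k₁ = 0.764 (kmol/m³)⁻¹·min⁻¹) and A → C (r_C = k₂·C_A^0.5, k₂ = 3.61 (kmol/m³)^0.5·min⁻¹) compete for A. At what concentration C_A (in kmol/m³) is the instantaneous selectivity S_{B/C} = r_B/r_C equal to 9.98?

13.1 kmol/m³

S_{B/C} = (k₁/k₂)·C_A^1.5 ⇒ C_A = (S·k₂/k₁)^(1/1.5).
= (9.98×3.61/0.764)^(0.6667) = (47.16)^(0.6667) = 13.1 kmol/m³.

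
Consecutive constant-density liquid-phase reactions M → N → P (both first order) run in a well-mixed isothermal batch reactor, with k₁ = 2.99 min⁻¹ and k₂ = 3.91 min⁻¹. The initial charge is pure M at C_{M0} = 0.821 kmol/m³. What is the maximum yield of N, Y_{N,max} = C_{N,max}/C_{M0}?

0.320

For a first-order series the maximum intermediate yield is C_{N,max}/C_{M0} = (k₁/k₂)^[k₂/(k₂−k₁)].
= (2.99/3.91)^(3.91/(3.91−2.99)) = (0.7647)^(4.250) = 0.3198.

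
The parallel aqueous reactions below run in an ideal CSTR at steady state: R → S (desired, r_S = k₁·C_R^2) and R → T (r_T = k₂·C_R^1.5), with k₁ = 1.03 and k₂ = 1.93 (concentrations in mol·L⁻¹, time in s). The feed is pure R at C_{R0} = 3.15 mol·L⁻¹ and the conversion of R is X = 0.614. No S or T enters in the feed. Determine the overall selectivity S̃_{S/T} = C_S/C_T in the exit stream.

Exit C_R = C_{R0}(1−X) = 3.15×0.386 = 1.216 mol·L⁻¹.
A CSTR operates uniformly at the exit composition, giving r_S = 1.523 and r_T = 2.588 (each k·C_R^n at C_R = 1.216).
Overall selectivity = C_S/C_T = r_Sτ/(r_Tτ) = r_S/r_T = 0.588.

0.588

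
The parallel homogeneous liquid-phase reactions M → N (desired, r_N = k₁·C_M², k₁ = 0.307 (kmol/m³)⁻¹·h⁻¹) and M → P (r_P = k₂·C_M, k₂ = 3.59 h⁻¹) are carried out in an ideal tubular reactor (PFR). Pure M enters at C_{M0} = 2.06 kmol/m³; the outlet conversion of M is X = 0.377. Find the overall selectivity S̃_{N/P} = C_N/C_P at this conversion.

0.143

C_M = C_{M0}(1−X) = 1.283 kmol/m³.
Along a PFR/batch, dC_P/dC_M = −r_P/(r_N+r_P) = −k₂/(k₂+k₁·C_M).
Integrating from C_{M0} to C_M: C_P = (3.59/0.307)·ln[(3.59+0.307·2.06)/(3.59+0.307·1.28)] = 11.69·ln(4.222/3.984) = 0.6797 kmol/m³.
Then C_N = (C_{M0}−C_M) − C_P = 0.7766 − 0.6797 = 0.09694 kmol/m³.
S̃_{N/P} = C_N/C_P = 0.09694/0.6797 = 0.143.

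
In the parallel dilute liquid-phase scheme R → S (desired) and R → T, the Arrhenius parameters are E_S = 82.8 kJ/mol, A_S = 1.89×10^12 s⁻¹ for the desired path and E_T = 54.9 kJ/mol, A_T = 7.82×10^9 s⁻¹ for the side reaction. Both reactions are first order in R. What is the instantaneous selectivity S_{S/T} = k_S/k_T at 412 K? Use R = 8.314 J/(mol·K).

k_S/k_T = (A_S/A_T)·exp[−(E_S−E_T)/(RT)] = (A_S/A_T)·exp[(E_T−E_S)/(RT)].
(E_T−E_S)/(RT) = (54.9−82.8)×10³/(8.314×412) = -27900/3425 = -8.145.
k_S/k_T = (1.89×10^12/7.82×10^9)·exp(-8.145) = 241.7 × 2.902×10^-4 = 0.0701.

0.0701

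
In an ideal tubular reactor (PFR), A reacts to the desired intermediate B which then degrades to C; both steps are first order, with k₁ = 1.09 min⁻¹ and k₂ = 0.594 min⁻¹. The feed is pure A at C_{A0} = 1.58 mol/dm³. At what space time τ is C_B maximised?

Setting dC_B/dτ = 0 gives τ_opt = ln(k₂/k₁)/(k₂−k₁).
= ln(0.594/1.09)/(0.594−1.09) = ln(0.5450)/-0.4960 = -0.6071/-0.4960 = 1.22 min.

1.22 min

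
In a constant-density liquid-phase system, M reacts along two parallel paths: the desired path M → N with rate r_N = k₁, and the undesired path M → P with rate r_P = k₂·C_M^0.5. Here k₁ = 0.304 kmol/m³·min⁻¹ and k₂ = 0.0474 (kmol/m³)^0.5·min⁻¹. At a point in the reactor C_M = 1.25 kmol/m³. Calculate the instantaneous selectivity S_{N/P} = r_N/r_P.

S_{N/P} = r_N/r_P = (k₁)/(k₂·C_M^0.5) = (k₁/k₂)·C_M^-0.5.
= (0.304) / (0.0474×1.250^0.5) = 0.3040/0.05299 = 5.74.
The undesired path is higher order in M, so low C_M (CSTR or dilute feed) favours N.

5.74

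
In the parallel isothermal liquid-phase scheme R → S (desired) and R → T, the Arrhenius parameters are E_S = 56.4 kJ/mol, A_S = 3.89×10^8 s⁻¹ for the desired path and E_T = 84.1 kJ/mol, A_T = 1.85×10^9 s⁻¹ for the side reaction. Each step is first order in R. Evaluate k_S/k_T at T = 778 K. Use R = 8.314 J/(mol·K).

With equal orders, S_{S/T} = k_S/k_T = (A_S/A_T)·exp[(E_T−E_S)/(RT)].
(E_T−E_S)/(RT) = (84.1−56.4)×10³/(8.314×778) = 27700/6468 = 4.282.
k_S/k_T = (3.89×10^8/1.85×10^9)·exp(4.282) = 0.2103 × 72.42 = 15.2.

15.2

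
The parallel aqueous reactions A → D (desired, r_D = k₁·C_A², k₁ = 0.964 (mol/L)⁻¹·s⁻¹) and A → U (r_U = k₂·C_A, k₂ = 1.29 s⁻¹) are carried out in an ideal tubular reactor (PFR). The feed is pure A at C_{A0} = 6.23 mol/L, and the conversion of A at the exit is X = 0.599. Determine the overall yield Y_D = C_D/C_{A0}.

0.453

C_A = C_{A0}(1−X) = 2.498 mol/L.
Along a PFR/batch, dC_U/dC_A = −r_U/(r_D+r_U) = −k₂/(k₂+k₁·C_A).
Integrating from C_{A0} to C_A: C_U = (1.29/0.964)·ln[(1.29+0.964·6.23)/(1.29+0.964·2.50)] = 1.338·ln(7.296/3.698) = 0.9092 mol/L.
Then C_D = (C_{A0}−C_A) − C_U = 3.732 − 0.9092 = 2.823 mol/L.
Y_D = C_D/C_{A0} = 2.823/6.23 = 0.453.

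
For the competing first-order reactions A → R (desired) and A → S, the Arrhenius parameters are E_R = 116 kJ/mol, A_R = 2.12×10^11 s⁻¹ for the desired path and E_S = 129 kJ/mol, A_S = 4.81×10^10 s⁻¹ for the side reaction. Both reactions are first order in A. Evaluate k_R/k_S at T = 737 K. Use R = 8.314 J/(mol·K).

36.8

Since both paths have the same order in A, the concentration cancels and S_{R/S} = k_R/k_S = (A_R/A_S)·exp[(E_S−E_R)/(RT)].
(E_S−E_R)/(RT) = (129−116)×10³/(8.314×737) = 13000/6127 = 2.122.
k_R/k_S = (2.12×10^11/4.81×10^10)·exp(2.122) = 4.407 × 8.345 = 36.8.
Since E_R < E_S, lowering the temperature improves selectivity toward R.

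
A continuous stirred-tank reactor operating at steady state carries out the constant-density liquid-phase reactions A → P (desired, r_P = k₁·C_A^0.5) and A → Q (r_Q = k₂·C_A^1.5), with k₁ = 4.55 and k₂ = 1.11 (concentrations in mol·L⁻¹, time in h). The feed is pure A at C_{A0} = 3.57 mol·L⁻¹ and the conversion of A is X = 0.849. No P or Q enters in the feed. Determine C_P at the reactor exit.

2.68 mol·L⁻¹

Exit C_A = C_{A0}(1−X) = 3.57×0.151 = 0.5391 mol·L⁻¹.
A CSTR operates uniformly at the exit composition, giving r_P = 3.341 and r_Q = 0.4393 (each k·C_A^n at C_A = 0.5391).
Fraction of consumed A going to P: r_P/(r_P+r_Q) = 0.8838.
C_P = 0.8838·C_{A0}·X = 0.8838×3.57×0.849 = 2.68 mol·L⁻¹.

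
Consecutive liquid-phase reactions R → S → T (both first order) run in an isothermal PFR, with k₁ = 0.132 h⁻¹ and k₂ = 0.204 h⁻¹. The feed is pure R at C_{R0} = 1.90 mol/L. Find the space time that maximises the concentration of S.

6.05 h

The intermediate peaks when r₁ = r₂, i.e. k₁e^(−k₁τ) = k₂e^(−k₂τ), giving τ_opt = ln(k₂/k₁)/(k₂−k₁).
= ln(0.204/0.132)/(0.204−0.132) = ln(1.545)/0.07200 = 0.4353/0.07200 = 6.05 h.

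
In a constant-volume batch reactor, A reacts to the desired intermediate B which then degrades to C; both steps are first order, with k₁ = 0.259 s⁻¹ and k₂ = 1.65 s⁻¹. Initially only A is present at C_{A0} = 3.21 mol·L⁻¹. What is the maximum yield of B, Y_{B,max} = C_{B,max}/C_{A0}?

At the optimum, C_{B,max}/C_{A0} = (k₁/k₂)^[k₂/(k₂−k₁)].
= (0.259/1.65)^(1.65/(1.65−0.259)) = (0.1570)^(1.186) = 0.1112.

0.111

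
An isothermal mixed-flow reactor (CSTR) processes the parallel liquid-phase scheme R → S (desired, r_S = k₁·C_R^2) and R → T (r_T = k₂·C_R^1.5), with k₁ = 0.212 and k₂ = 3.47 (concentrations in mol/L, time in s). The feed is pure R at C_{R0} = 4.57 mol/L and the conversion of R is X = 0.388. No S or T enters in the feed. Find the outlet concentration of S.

Exit C_R = C_{R0}(1−X) = 4.57×0.612 = 2.797 mol/L.
In a CSTR the entire volume is at exit conditions, so r_S = 0.212×2.797^2 = 1.658 and r_T = 3.47×2.797^1.5 = 16.23.
Fraction of consumed R going to S: r_S/(r_S+r_T) = 0.09270.
C_S = 0.09270·C_{R0}·X = 0.09270×4.57×0.388 = 0.164 mol/L.

0.164 mol/L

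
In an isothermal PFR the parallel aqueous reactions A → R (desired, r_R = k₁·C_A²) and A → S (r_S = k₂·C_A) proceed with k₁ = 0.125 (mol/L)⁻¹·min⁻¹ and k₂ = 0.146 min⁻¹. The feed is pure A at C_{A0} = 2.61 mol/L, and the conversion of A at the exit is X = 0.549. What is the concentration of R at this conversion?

C_A = C_{A0}(1−X) = 1.177 mol/L.
Along a PFR/batch, dC_S/dC_A = −r_S/(r_R+r_S) = −k₂/(k₂+k₁·C_A).
Integrating from C_{A0} to C_A: C_S = (0.146/0.125)·ln[(0.146+0.125·2.61)/(0.146+0.125·1.18)] = 1.168·ln(0.4722/0.2931) = 0.5570 mol/L.
Then C_R = (C_{A0}−C_A) − C_S = 1.433 − 0.5570 = 0.8759 mol/L.

0.876 mol/L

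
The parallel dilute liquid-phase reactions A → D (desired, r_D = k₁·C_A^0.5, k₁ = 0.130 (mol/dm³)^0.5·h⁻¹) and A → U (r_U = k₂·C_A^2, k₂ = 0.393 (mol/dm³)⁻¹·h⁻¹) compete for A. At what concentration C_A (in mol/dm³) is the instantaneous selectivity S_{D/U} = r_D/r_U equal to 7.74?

S_{D/U} = (k₁/k₂)·C_A^-1.5 ⇒ C_A = (S·k₂/k₁)^(1/(-1.5)).
= (7.74×0.393/0.130)^(-0.6667) = (23.40)^(-0.6667) = 0.122 mol/dm³.

0.122 mol/dm³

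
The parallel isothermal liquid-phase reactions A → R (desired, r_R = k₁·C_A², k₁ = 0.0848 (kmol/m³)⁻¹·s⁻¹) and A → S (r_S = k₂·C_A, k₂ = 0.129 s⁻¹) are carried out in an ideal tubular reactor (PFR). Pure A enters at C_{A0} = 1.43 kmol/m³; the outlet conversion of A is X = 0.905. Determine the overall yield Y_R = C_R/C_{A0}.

C_A = C_{A0}(1−X) = 0.1358 kmol/m³.
Along a PFR/batch, dC_S/dC_A = −r_S/(r_R+r_S) = −k₂/(k₂+k₁·C_A).
Integrating from C_{A0} to C_A: C_S = (0.129/0.0848)·ln[(0.129+0.0848·1.43)/(0.129+0.0848·0.136)] = 1.521·ln(0.2503/0.1405) = 0.8780 kmol/m³.
Then C_R = (C_{A0}−C_A) − C_S = 1.294 − 0.8780 = 0.4161 kmol/m³.
Y_R = C_R/C_{A0} = 0.4161/1.43 = 0.291.

0.291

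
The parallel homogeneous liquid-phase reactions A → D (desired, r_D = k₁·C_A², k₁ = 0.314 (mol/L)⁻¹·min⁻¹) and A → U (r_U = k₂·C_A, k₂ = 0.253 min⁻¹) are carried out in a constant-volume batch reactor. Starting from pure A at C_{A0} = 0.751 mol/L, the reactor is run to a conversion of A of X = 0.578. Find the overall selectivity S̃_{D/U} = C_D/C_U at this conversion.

C_A = C_{A0}(1−X) = 0.3169 mol/L.
Along a PFR/batch, dC_U/dC_A = −r_U/(r_D+r_U) = −k₂/(k₂+k₁·C_A).
Integrating from C_{A0} to C_A: C_U = (0.253/0.314)·ln[(0.253+0.314·0.751)/(0.253+0.314·0.317)] = 0.8057·ln(0.4888/0.3525) = 0.2634 mol/L.
Then C_D = (C_{A0}−C_A) − C_U = 0.4341 − 0.2634 = 0.1707 mol/L.
S̃_{D/U} = C_D/C_U = 0.1707/0.2634 = 0.648.

0.648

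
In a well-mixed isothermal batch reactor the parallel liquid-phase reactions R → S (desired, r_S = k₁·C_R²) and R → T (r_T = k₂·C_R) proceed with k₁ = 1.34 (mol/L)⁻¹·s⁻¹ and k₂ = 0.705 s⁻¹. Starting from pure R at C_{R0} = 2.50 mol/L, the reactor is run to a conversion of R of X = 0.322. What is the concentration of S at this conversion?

C_R = C_{R0}(1−X) = 1.695 mol/L.
Along a PFR/batch, dC_T/dC_R = −r_T/(r_S+r_T) = −k₂/(k₂+k₁·C_R).
Integrating from C_{R0} to C_R: C_T = (0.705/1.34)·ln[(0.705+1.34·2.50)/(0.705+1.34·1.69)] = 0.5261·ln(4.055/2.976) = 0.1627 mol/L.
Then C_S = (C_{R0}−C_R) − C_T = 0.8050 − 0.1627 = 0.6423 mol/L.

0.642 mol/L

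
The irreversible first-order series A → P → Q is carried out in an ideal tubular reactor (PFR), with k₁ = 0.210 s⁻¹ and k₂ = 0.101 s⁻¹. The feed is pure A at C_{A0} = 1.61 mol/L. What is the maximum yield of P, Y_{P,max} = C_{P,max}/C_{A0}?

Evaluating C_P at τ_opt = ln(k₂/k₁)/(k₂−k₁) gives C_{P,max}/C_{A0} = (k₁/k₂)^[k₂/(k₂−k₁)].
= (0.210/0.101)^(0.101/(0.101−0.210)) = (2.079)^(-0.9266) = 0.5075.

0.507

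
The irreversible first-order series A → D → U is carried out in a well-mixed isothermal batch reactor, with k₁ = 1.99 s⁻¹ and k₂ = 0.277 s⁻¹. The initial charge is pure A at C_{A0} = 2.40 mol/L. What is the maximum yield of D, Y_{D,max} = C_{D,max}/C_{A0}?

For a first-order series the maximum intermediate yield is C_{D,max}/C_{A0} = (k₁/k₂)^[k₂/(k₂−k₁)].
= (1.99/0.277)^(0.277/(0.277−1.99)) = (7.184)^(-0.1617) = 0.7270.

0.727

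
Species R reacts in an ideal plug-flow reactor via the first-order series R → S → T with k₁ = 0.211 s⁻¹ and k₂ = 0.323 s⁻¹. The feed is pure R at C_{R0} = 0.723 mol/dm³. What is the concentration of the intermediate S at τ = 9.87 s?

For first-order series with pure R initially, C_S(τ) = k₁C_{R0}/(k₂−k₁)·(e^(−k₁τ) − e^(−k₂τ)).
e^(−k₁τ) = e^(−0.211×9.87) = e^(−2.083) = 0.1246; e^(−k₂τ) = e^(−3.188) = 0.04125.
C_S = 0.211×0.723/(0.323−0.211) × (0.1246−0.04125) = 1.362×0.08336 = 0.1135 mol/dm³.

0.114 mol/dm³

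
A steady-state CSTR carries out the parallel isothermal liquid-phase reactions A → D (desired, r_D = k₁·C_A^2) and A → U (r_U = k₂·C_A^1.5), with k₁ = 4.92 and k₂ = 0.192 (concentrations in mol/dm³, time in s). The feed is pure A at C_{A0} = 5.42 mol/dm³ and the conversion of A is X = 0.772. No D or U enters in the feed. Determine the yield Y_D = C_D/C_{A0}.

0.746

Exit C_A = C_{A0}(1−X) = 5.42×0.228 = 1.236 mol/dm³.
In a CSTR the entire volume is at exit conditions, so r_D = 4.92×1.236^2 = 7.513 and r_U = 0.192×1.236^1.5 = 0.2638.
Fraction of consumed A going to D: r_D/(r_D+r_U) = 0.9661.
C_D = 0.9661·C_{A0}·X = 0.9661×5.42×0.772 = 4.04 mol/dm³; Y_D = C_D/C_{A0} = 0.746.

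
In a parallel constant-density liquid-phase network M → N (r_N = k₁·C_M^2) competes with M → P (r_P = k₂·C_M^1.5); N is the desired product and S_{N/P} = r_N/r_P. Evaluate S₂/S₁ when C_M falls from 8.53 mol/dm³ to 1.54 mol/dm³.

0.425

S_{N/P} = (k₁/k₂)·C_M^0.5, so S₂/S₁ = (C_{M,2}/C_{M,1})^0.5.
= (1.54/8.53)^0.5 = (0.1805)^0.5 = 0.425.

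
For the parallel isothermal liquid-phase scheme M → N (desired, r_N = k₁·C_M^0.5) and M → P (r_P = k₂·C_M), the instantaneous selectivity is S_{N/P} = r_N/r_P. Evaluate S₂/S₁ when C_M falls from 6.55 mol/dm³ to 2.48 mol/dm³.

S_{N/P} = (k₁/k₂)·C_M^-0.5, so S₂/S₁ = (C_{M,2}/C_{M,1})^-0.5.
= (2.48/6.55)^(-0.5) = (0.3786)^(-0.5) = 1.63.

1.63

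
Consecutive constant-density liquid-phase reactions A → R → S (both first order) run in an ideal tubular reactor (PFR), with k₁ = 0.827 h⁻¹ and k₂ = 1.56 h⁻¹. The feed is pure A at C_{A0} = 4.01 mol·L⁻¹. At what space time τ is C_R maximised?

For first-order series the maximum of C_R occurs at τ_opt = ln(k₂/k₁)/(k₂−k₁).
= ln(1.56/0.827)/(1.56−0.827) = ln(1.886)/0.7330 = 0.6346/0.7330 = 0.866 h.

0.866 h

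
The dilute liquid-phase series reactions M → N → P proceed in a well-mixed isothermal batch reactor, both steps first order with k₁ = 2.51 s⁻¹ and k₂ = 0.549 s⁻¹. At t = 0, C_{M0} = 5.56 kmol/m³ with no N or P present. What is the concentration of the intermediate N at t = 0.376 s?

3.02 kmol/m³

For first-order series with pure M initially, C_N(t) = k₁C_{M0}/(k₂−k₁)·(e^(−k₁t) − e^(−k₂t)).
e^(−k₁t) = e^(−2.51×0.376) = e^(−0.9438) = 0.3892; e^(−k₂t) = e^(−0.2064) = 0.8135.
C_N = 2.51×5.56/(0.549−2.51) × (0.3892−0.8135) = (-7.117)×(-0.4243) = 3.020 kmol/m³.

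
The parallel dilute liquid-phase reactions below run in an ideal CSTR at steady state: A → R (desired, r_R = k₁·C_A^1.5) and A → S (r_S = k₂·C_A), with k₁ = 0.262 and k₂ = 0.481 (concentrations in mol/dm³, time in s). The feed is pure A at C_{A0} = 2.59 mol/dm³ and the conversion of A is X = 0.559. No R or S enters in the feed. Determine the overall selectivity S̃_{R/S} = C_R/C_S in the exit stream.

Exit C_A = C_{A0}(1−X) = 2.59×0.441 = 1.142 mol/dm³.
In a CSTR the entire volume is at exit conditions, so r_R = 0.262×1.142^1.5 = 0.3198 and r_S = 0.481×1.142 = 0.5494.
Overall selectivity = C_R/C_S = r_Rτ/(r_Sτ) = r_R/r_S = 0.582.

0.582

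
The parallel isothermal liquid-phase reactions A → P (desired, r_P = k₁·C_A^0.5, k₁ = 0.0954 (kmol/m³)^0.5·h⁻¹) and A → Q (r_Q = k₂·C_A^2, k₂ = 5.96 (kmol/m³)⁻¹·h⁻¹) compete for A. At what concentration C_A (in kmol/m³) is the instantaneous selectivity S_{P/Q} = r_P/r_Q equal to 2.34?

S_{P/Q} = (k₁/k₂)·C_A^-1.5 ⇒ C_A = (S·k₂/k₁)^(1/(-1.5)).
= (2.34×5.96/0.0954)^(-0.6667) = (146.2)^(-0.6667) = 0.0360 kmol/m³.

0.0360 kmol/m³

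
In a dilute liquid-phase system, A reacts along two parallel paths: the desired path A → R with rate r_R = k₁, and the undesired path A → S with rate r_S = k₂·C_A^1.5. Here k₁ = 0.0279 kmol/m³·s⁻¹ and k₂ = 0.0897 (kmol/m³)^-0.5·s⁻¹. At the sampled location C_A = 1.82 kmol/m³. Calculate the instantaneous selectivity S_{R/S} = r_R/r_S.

0.127

S_{R/S} = r_R/r_S = (k₁)/(k₂·C_A^1.5) = (k₁/k₂)·C_A^-1.5.
= (0.0279) / (0.0897×1.820^1.5) = 0.02790/0.2202 = 0.127.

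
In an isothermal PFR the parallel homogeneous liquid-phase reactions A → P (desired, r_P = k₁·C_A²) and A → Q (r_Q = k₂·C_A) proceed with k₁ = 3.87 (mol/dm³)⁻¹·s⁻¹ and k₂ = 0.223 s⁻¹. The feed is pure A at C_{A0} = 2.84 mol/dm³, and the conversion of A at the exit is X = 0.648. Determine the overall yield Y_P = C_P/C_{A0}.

0.628

C_A = C_{A0}(1−X) = 0.9997 mol/dm³.
Along a PFR/batch, dC_Q/dC_A = −r_Q/(r_P+r_Q) = −k₂/(k₂+k₁·C_A).
Integrating from C_{A0} to C_A: C_Q = (0.223/3.87)·ln[(0.223+3.87·2.84)/(0.223+3.87·1.000)] = 0.05762·ln(11.21/4.092) = 0.05809 mol/dm³.
Then C_P = (C_{A0}−C_A) − C_Q = 1.840 − 0.05809 = 1.782 mol/dm³.
Y_P = C_P/C_{A0} = 1.782/2.84 = 0.628.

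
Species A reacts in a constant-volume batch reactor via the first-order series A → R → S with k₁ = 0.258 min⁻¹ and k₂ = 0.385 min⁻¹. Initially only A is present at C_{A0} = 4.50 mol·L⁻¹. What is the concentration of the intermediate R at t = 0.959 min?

For first-order series with pure A initially, C_R(t) = k₁C_{A0}/(k₂−k₁)·(e^(−k₁t) − e^(−k₂t)).
e^(−k₁t) = e^(−0.258×0.959) = e^(−0.2474) = 0.7808; e^(−k₂t) = e^(−0.3692) = 0.6913.
C_R = 0.258×4.50/(0.385−0.258) × (0.7808−0.6913) = 9.142×0.08953 = 0.8185 mol·L⁻¹.

0.818 mol·L⁻¹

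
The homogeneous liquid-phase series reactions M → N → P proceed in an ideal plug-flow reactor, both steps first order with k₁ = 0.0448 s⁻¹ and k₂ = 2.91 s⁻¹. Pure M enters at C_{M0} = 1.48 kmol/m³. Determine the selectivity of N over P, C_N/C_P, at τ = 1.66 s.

For first-order series with pure M initially, C_N(τ) = k₁C_{M0}/(k₂−k₁)·(e^(−k₁τ) − e^(−k₂τ)).
e^(−k₁τ) = e^(−0.0448×1.66) = e^(−0.07437) = 0.9283; e^(−k₂τ) = e^(−4.831) = 0.007982.
C_N = 0.0448×1.48/(2.91−0.0448) × (0.9283−0.007982) = 0.02314×0.9203 = 0.02130 kmol/m³.
C_M = C_{M0}e^(−k₁τ) = 1.374 kmol/m³, so C_P = C_{M0}−C_M−C_N = 0.08477 kmol/m³; C_N/C_P = 0.251.

0.251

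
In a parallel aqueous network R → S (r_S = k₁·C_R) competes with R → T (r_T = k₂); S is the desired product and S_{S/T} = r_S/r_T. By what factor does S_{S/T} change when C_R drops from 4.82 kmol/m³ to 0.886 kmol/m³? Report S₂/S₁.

S_{S/T} = (k₁/k₂)·C_R, so S₂/S₁ = (C_{R,2}/C_{R,1}).
= 0.886/4.82 = 0.184.
Selectivity toward S falls as C_R falls — high-concentration operation is favoured.

0.184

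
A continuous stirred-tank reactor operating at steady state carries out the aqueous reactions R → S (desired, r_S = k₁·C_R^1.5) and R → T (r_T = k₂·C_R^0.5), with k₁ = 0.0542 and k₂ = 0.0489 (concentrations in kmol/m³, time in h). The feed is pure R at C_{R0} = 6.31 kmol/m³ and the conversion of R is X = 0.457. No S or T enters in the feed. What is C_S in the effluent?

2.28 kmol/m³

Exit C_R = C_{R0}(1−X) = 6.31×0.543 = 3.426 kmol/m³.
In a CSTR the entire volume is at exit conditions, so r_S = 0.0542×3.426^1.5 = 0.3438 and r_T = 0.0489×3.426^0.5 = 0.09052.
Fraction of consumed R going to S: r_S/(r_S+r_T) = 0.7916.
C_S = 0.7916·C_{R0}·X = 0.7916×6.31×0.457 = 2.28 kmol/m³.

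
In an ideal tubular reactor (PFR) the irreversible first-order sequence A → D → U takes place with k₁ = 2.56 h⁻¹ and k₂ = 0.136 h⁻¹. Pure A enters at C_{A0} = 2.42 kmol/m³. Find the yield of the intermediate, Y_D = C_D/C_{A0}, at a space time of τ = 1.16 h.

0.848

The intermediate concentration in a first-order A→B→C sequence is C_D = k₁C_{A0}(e^(−k₁τ) − e^(−k₂τ))/(k₂−k₁).
e^(−k₁τ) = e^(−2.56×1.16) = e^(−2.970) = 0.05132; e^(−k₂τ) = e^(−0.1578) = 0.8541.
C_D = 2.56×2.42/(0.136−2.56) × (0.05132−0.8541) = (-2.556)×(-0.8027) = 2.052 kmol/m³.
Y_D = C_D/C_{A0} = 2.052/2.42 = 0.848.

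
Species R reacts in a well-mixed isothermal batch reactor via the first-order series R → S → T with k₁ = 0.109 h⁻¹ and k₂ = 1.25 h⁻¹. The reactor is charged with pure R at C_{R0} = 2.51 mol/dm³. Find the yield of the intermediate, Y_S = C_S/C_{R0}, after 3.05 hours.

0.0664

Solving the coupled first-order balances gives C_S(t) = [k₁/(k₂−k₁)]·C_{R0}·(e^(−k₁t) − e^(−k₂t)).
e^(−k₁t) = e^(−0.109×3.05) = e^(−0.3324) = 0.7172; e^(−k₂t) = e^(−3.812) = 0.02209.
C_S = 0.109×2.51/(1.25−0.109) × (0.7172−0.02209) = 0.2398×0.6951 = 0.1667 mol/dm³.
Y_S = C_S/C_{R0} = 0.1667/2.51 = 0.0664.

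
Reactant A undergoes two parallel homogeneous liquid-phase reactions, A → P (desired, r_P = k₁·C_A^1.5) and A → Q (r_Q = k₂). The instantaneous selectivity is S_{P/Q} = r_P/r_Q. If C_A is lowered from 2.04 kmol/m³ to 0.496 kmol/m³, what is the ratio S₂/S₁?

0.120

S_{P/Q} = (k₁/k₂)·C_A^1.5, so S₂/S₁ = (C_{A,2}/C_{A,1})^1.5.
= (0.496/2.04)^1.5 = (0.2431)^1.5 = 0.120.
Selectivity toward P falls as C_A falls — high-concentration operation is favoured.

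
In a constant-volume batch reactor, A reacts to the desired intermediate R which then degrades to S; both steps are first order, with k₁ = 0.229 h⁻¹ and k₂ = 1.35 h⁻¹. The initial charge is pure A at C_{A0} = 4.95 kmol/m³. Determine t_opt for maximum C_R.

Setting dC_R/dt = 0 gives t_opt = ln(k₂/k₁)/(k₂−k₁).
= ln(1.35/0.229)/(1.35−0.229) = ln(5.895)/1.121 = 1.774/1.121 = 1.58 h.

1.58 h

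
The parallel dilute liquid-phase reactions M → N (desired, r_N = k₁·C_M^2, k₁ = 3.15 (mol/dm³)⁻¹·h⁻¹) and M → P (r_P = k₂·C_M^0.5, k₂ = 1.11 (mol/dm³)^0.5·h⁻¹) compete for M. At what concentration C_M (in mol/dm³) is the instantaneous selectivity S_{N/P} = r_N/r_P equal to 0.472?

S_{N/P} = (k₁/k₂)·C_M^1.5 ⇒ C_M = (S·k₂/k₁)^(1/1.5).
= (0.472×1.11/3.15)^(0.6667) = (0.1663)^(0.6667) = 0.302 mol/dm³.

0.302 mol/dm³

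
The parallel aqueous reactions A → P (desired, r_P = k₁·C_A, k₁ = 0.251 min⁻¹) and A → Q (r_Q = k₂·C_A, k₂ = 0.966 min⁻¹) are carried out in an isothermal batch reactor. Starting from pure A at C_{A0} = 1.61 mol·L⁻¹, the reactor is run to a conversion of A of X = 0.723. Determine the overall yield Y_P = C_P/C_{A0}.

C_A = C_{A0}(1−X) = 0.4460 mol·L⁻¹.
Both paths are first order in A, so the instantaneous fraction to P is constant: dC_P/d(−C_A) = k₁/(k₁+k₂) = 0.2062.
C_P = 0.2062·(C_{A0}−C_A) = 0.2062×1.164 = 0.240 mol·L⁻¹.
Y_P = C_P/C_{A0} = 0.2401/1.61 = 0.149.

0.149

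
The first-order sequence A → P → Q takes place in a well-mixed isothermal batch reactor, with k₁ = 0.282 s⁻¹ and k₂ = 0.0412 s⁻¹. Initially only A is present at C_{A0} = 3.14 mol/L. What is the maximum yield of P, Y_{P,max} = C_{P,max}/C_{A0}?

For a first-order series the maximum intermediate yield is C_{P,max}/C_{A0} = (k₁/k₂)^[k₂/(k₂−k₁)].
= (0.282/0.0412)^(0.0412/(0.0412−0.282)) = (6.845)^(-0.1711) = 0.7196.

0.720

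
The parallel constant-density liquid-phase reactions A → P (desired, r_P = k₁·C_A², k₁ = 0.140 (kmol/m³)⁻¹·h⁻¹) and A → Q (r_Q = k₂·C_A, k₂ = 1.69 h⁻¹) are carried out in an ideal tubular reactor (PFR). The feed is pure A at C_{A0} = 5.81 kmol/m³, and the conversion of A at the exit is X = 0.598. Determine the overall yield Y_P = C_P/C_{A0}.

0.149

C_A = C_{A0}(1−X) = 2.336 kmol/m³.
Along a PFR/batch, dC_Q/dC_A = −r_Q/(r_P+r_Q) = −k₂/(k₂+k₁·C_A).
Integrating from C_{A0} to C_A: C_Q = (1.69/0.140)·ln[(1.69+0.140·5.81)/(1.69+0.140·2.34)] = 12.07·ln(2.503/2.017) = 2.608 kmol/m³.
Then C_P = (C_{A0}−C_A) − C_Q = 3.474 − 2.608 = 0.8664 kmol/m³.
Y_P = C_P/C_{A0} = 0.8664/5.81 = 0.149.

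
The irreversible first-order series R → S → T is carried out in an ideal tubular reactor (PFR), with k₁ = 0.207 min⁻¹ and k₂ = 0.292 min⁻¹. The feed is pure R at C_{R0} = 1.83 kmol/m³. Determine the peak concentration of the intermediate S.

At the optimum, C_{S,max}/C_{R0} = (k₁/k₂)^[k₂/(k₂−k₁)].
= (0.207/0.292)^(0.292/(0.292−0.207)) = (0.7089)^(3.435) = 0.3067.
C_{S,max} = 0.3067×1.83 = 0.561 kmol/m³.

0.561 kmol/m³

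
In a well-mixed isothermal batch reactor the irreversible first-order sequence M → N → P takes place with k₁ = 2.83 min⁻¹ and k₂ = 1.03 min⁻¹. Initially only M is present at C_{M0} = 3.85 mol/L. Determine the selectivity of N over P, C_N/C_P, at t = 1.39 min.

0.543

Solving the coupled first-order balances gives C_N(t) = [k₁/(k₂−k₁)]·C_{M0}·(e^(−k₁t) − e^(−k₂t)).
e^(−k₁t) = e^(−2.83×1.39) = e^(−3.934) = 0.01957; e^(−k₂t) = e^(−1.432) = 0.2389.
C_N = 2.83×3.85/(1.03−2.83) × (0.01957−0.2389) = (-6.053)×(-0.2193) = 1.328 mol/L.
C_M = C_{M0}e^(−k₁t) = 0.07535 mol/L, so C_P = C_{M0}−C_M−C_N = 2.447 mol/L; C_N/C_P = 0.543.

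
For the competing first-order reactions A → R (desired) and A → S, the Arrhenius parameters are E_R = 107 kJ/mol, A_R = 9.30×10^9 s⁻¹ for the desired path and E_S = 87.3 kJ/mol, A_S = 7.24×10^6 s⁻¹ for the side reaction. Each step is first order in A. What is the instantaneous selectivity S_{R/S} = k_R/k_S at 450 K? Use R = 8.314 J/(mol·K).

6.64

k_R/k_S = (A_R/A_S)·exp[−(E_R−E_S)/(RT)] = (A_R/A_S)·exp[(E_S−E_R)/(RT)].
(E_S−E_R)/(RT) = (87.3−107)×10³/(8.314×450) = -19700/3741 = -5.266.
k_R/k_S = (9.30×10^9/7.24×10^6)·exp(-5.266) = 1285 × 0.005167 = 6.64.
Since E_R > E_S, raising the temperature improves selectivity toward R.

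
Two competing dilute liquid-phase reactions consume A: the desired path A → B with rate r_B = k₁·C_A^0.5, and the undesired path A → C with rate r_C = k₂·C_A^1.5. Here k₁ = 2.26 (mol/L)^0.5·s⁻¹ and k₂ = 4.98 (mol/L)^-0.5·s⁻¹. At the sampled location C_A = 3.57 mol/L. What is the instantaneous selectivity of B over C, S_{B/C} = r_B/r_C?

0.127

S_{B/C} = r_B/r_C = (k₁·C_A^0.5)/(k₂·C_A^1.5) = (k₁/k₂)·C_A⁻¹.
= (2.26×3.570^0.5) / (4.98×3.570^1.5) = 4.270/33.59 = 0.127.
The undesired path is higher order in A, so low C_A (CSTR or dilute feed) favours B.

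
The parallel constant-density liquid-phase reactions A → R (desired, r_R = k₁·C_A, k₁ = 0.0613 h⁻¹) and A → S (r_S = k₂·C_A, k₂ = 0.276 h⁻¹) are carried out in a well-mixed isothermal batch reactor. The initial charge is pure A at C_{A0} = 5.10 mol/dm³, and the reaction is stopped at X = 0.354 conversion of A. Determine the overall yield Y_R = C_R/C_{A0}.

0.0643

C_A = C_{A0}(1−X) = 3.295 mol/dm³.
Both paths are first order in A, so the instantaneous fraction to R is constant: dC_R/d(−C_A) = k₁/(k₁+k₂) = 0.1817.
C_R = 0.1817·(C_{A0}−C_A) = 0.1817×1.805 = 0.328 mol/dm³.
Y_R = C_R/C_{A0} = 0.3281/5.10 = 0.0643.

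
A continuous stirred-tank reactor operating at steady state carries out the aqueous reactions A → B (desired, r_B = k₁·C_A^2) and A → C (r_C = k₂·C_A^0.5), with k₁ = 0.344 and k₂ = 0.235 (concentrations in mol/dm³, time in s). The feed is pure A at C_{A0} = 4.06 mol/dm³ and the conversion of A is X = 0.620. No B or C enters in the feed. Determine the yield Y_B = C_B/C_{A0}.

0.457

Exit C_A = C_{A0}(1−X) = 4.06×0.380 = 1.543 mol/dm³.
Rates in a CSTR are evaluated at the outlet concentration: r_B = 0.344×1.543^2 = 0.8188, r_C = 0.235×1.543^0.5 = 0.2919.
Fraction of consumed A going to B: r_B/(r_B+r_C) = 0.7372.
C_B = 0.7372·C_{A0}·X = 0.7372×4.06×0.620 = 1.86 mol/dm³; Y_B = C_B/C_{A0} = 0.457.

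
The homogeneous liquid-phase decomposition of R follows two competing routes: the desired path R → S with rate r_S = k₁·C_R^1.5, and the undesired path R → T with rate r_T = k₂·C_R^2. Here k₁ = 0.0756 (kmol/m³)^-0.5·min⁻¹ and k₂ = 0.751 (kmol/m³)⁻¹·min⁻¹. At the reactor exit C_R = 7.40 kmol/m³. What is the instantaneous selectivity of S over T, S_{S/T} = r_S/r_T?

S_{S/T} = r_S/r_T = (k₁·C_R^1.5)/(k₂·C_R^2) = (k₁/k₂)·C_R^-0.5.
= (0.0756×7.400^1.5) / (0.751×7.400^2) = 1.522/41.12 = 0.0370.
The undesired path is higher order in R, so low C_R (CSTR or dilute feed) favours S.

0.0370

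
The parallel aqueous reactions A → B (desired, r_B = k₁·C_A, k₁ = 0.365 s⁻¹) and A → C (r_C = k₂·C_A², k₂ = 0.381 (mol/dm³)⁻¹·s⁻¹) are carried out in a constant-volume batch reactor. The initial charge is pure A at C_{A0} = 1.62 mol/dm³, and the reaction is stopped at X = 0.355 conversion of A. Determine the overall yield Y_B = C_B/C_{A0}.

0.149

C_A = C_{A0}(1−X) = 1.045 mol/dm³.
Along a PFR/batch, dC_B/dC_A = −r_B/(r_B+r_C) = −k₁/(k₁+k₂·C_A).
Integrating from C_{A0} to C_A: C_B = (0.365/0.381)·ln[(0.365+0.381·1.62)/(0.365+0.381·1.04)] = 0.9580·ln(0.9822/0.7631) = 0.2418 mol/dm³.
Y_B = C_B/C_{A0} = 0.2418/1.62 = 0.149.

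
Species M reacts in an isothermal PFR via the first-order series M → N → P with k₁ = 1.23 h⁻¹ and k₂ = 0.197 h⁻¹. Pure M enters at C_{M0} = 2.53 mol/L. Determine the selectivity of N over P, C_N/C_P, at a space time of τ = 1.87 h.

The intermediate concentration in a first-order A→B→C sequence is C_N = k₁C_{M0}(e^(−k₁τ) − e^(−k₂τ))/(k₂−k₁).
e^(−k₁τ) = e^(−1.23×1.87) = e^(−2.300) = 0.1002; e^(−k₂τ) = e^(−0.3684) = 0.6918.
C_N = 1.23×2.53/(0.197−1.23) × (0.1002−0.6918) = (-3.012)×(-0.5916) = 1.782 mol/L.
C_M = C_{M0}e^(−k₁τ) = 0.2536 mol/L, so C_P = C_{M0}−C_M−C_N = 0.4942 mol/L; C_N/C_P = 3.61.

3.61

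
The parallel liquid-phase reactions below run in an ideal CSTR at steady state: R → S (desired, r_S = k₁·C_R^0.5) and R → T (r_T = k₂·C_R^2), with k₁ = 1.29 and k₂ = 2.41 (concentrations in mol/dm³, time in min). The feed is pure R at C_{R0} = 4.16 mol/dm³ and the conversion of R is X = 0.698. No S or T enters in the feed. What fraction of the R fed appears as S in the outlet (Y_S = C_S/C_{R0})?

0.192

Exit C_R = C_{R0}(1−X) = 4.16×0.302 = 1.256 mol/dm³.
A CSTR operates uniformly at the exit composition, giving r_S = 1.446 and r_T = 3.804 (each k·C_R^n at C_R = 1.256).
Fraction of consumed R going to S: r_S/(r_S+r_T) = 0.2754.
C_S = 0.2754·C_{R0}·X = 0.2754×4.16×0.698 = 0.800 mol/dm³; Y_S = C_S/C_{R0} = 0.192.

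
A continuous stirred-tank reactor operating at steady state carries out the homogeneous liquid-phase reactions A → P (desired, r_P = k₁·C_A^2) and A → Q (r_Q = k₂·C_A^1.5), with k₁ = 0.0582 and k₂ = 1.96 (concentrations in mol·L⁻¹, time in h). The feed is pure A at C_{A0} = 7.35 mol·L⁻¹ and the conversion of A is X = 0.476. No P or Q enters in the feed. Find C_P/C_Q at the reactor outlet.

Exit C_A = C_{A0}(1−X) = 7.35×0.524 = 3.851 mol·L⁻¹.
A CSTR operates uniformly at the exit composition, giving r_P = 0.8633 and r_Q = 14.81 (each k·C_A^n at C_A = 3.851).
Overall selectivity = C_P/C_Q = r_Pτ/(r_Qτ) = r_P/r_Q = 0.0583.

0.0583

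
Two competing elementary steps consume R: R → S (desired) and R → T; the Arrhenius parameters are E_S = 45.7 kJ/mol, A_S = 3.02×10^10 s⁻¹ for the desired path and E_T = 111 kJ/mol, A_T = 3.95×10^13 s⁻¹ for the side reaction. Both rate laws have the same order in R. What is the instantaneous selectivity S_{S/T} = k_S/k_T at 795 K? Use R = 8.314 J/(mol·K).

k_S/k_T = (A_S/A_T)·exp[−(E_S−E_T)/(RT)] = (A_S/A_T)·exp[(E_T−E_S)/(RT)].
(E_T−E_S)/(RT) = (111−45.7)×10³/(8.314×795) = 65300/6610 = 9.880.
k_S/k_T = (3.02×10^10/3.95×10^13)·exp(9.880) = 7.646×10^-4 × 19526 = 14.9.
Since E_S < E_T, lowering the temperature improves selectivity toward S.

14.9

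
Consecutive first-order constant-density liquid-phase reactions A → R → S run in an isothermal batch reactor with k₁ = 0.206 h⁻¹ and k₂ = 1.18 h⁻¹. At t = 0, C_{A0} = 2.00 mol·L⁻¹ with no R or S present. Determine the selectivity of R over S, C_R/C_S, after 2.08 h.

0.523

The intermediate concentration in a first-order A→B→C sequence is C_R = k₁C_{A0}(e^(−k₁t) − e^(−k₂t))/(k₂−k₁).
e^(−k₁t) = e^(−0.206×2.08) = e^(−0.4285) = 0.6515; e^(−k₂t) = e^(−2.454) = 0.08591.
C_R = 0.206×2.00/(1.18−0.206) × (0.6515−0.08591) = 0.4230×0.5656 = 0.2392 mol·L⁻¹.
C_A = C_{A0}e^(−k₁t) = 1.303 mol·L⁻¹, so C_S = C_{A0}−C_A−C_R = 0.4578 mol·L⁻¹; C_R/C_S = 0.523.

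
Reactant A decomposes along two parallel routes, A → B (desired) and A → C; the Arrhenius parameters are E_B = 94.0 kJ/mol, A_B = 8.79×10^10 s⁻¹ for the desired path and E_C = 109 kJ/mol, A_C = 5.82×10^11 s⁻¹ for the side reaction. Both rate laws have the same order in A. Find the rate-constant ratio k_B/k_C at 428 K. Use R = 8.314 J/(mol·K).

With equal orders, S_{B/C} = k_B/k_C = (A_B/A_C)·exp[(E_C−E_B)/(RT)].
(E_C−E_B)/(RT) = (109−94.0)×10³/(8.314×428) = 15000/3558 = 4.215.
k_B/k_C = (8.79×10^10/5.82×10^11)·exp(4.215) = 0.1510 × 67.72 = 10.2.

10.2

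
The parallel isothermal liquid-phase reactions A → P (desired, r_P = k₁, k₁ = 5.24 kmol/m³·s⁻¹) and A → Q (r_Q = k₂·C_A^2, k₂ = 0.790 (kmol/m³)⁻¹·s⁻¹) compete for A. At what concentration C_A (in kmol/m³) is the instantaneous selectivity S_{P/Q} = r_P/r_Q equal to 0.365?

4.26 kmol/m³

S_{P/Q} = (k₁/k₂)·C_A^-2 ⇒ C_A = (S·k₂/k₁)^(-0.5).
= (0.365×0.790/5.24)^(-0.5) = (0.05503)^(-0.5) = 4.26 kmol/m³.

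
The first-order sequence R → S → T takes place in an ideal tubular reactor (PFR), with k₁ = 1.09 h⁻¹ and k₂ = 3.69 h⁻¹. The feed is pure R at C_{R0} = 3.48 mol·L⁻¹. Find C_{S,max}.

0.617 mol·L⁻¹

At the optimum, C_{S,max}/C_{R0} = (k₁/k₂)^[k₂/(k₂−k₁)].
= (1.09/3.69)^(3.69/(3.69−1.09)) = (0.2954)^(1.419) = 0.1772.
C_{S,max} = 0.1772×3.48 = 0.617 mol·L⁻¹.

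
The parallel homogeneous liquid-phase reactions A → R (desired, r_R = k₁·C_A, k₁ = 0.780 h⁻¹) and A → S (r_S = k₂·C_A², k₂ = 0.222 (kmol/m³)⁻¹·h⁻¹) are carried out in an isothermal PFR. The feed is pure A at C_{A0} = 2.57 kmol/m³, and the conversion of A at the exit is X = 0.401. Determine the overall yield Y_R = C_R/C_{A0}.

0.254

C_A = C_{A0}(1−X) = 1.539 kmol/m³.
Along a PFR/batch, dC_R/dC_A = −r_R/(r_R+r_S) = −k₁/(k₁+k₂·C_A).
Integrating from C_{A0} to C_A: C_R = (0.780/0.222)·ln[(0.780+0.222·2.57)/(0.780+0.222·1.54)] = 3.514·ln(1.351/1.122) = 0.6521 kmol/m³.
Y_R = C_R/C_{A0} = 0.6521/2.57 = 0.254.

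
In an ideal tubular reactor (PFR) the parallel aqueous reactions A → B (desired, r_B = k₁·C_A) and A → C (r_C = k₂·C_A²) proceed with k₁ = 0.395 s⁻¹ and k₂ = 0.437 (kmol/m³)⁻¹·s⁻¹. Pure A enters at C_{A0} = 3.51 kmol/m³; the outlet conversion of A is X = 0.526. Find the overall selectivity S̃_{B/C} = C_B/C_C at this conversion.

C_A = C_{A0}(1−X) = 1.664 kmol/m³.
Along a PFR/batch, dC_B/dC_A = −r_B/(r_B+r_C) = −k₁/(k₁+k₂·C_A).
Integrating from C_{A0} to C_A: C_B = (0.395/0.437)·ln[(0.395+0.437·3.51)/(0.395+0.437·1.66)] = 0.9039·ln(1.929/1.122) = 0.4897 kmol/m³.
C_C = (C_{A0}−C_A)−C_B = 1.357 kmol/m³; S̃_{B/C} = 0.4897/1.357 = 0.361.

0.361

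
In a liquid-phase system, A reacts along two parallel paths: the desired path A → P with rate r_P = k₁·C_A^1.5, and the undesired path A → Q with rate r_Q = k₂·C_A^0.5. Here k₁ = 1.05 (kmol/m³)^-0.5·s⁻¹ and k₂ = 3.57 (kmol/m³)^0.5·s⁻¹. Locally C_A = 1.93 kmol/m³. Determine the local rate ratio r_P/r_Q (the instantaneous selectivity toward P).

0.568

S_{P/Q} = r_P/r_Q = (k₁·C_A^1.5)/(k₂·C_A^0.5) = (k₁/k₂)·C_A.
= (1.05×1.930^1.5) / (3.57×1.930^0.5) = 2.815/4.960 = 0.568.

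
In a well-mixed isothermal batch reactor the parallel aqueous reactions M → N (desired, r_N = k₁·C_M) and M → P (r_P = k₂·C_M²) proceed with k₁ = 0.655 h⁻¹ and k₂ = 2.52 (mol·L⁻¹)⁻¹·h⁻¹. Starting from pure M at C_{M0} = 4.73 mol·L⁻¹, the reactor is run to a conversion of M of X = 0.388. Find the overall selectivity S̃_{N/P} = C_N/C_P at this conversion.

0.0695

C_M = C_{M0}(1−X) = 2.895 mol·L⁻¹.
Along a PFR/batch, dC_N/dC_M = −r_N/(r_N+r_P) = −k₁/(k₁+k₂·C_M).
Integrating from C_{M0} to C_M: C_N = (0.655/2.52)·ln[(0.655+2.52·4.73)/(0.655+2.52·2.89)] = 0.2599·ln(12.57/7.950) = 0.1192 mol·L⁻¹.
C_P = (C_{M0}−C_M)−C_N = 1.716 mol·L⁻¹; S̃_{N/P} = 0.1192/1.716 = 0.0695.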